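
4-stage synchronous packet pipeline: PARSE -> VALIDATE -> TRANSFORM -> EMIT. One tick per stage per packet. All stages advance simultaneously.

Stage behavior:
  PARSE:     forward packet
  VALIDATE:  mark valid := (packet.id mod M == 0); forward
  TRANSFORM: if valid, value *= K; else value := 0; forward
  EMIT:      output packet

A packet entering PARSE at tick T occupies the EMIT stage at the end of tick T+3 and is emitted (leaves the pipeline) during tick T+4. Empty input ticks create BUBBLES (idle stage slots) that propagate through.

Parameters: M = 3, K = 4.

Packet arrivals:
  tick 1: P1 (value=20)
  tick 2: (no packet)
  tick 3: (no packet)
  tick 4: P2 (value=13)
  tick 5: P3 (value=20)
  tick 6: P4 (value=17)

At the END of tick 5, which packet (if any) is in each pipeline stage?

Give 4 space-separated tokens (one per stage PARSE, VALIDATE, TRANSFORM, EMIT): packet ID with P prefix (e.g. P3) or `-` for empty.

Answer: P3 P2 - -

Derivation:
Tick 1: [PARSE:P1(v=20,ok=F), VALIDATE:-, TRANSFORM:-, EMIT:-] out:-; in:P1
Tick 2: [PARSE:-, VALIDATE:P1(v=20,ok=F), TRANSFORM:-, EMIT:-] out:-; in:-
Tick 3: [PARSE:-, VALIDATE:-, TRANSFORM:P1(v=0,ok=F), EMIT:-] out:-; in:-
Tick 4: [PARSE:P2(v=13,ok=F), VALIDATE:-, TRANSFORM:-, EMIT:P1(v=0,ok=F)] out:-; in:P2
Tick 5: [PARSE:P3(v=20,ok=F), VALIDATE:P2(v=13,ok=F), TRANSFORM:-, EMIT:-] out:P1(v=0); in:P3
At end of tick 5: ['P3', 'P2', '-', '-']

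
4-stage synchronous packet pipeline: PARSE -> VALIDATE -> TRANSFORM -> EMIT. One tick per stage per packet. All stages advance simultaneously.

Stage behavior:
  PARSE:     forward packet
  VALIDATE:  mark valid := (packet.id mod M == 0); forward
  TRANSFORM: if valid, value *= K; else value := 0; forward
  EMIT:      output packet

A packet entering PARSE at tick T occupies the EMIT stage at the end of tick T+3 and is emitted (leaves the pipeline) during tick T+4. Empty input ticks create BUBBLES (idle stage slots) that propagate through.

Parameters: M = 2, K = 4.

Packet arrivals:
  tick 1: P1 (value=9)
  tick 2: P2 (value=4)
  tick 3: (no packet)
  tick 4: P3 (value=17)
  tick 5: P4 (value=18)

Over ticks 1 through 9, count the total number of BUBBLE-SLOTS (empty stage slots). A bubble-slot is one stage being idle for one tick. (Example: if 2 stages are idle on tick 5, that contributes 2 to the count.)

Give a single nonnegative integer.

Tick 1: [PARSE:P1(v=9,ok=F), VALIDATE:-, TRANSFORM:-, EMIT:-] out:-; bubbles=3
Tick 2: [PARSE:P2(v=4,ok=F), VALIDATE:P1(v=9,ok=F), TRANSFORM:-, EMIT:-] out:-; bubbles=2
Tick 3: [PARSE:-, VALIDATE:P2(v=4,ok=T), TRANSFORM:P1(v=0,ok=F), EMIT:-] out:-; bubbles=2
Tick 4: [PARSE:P3(v=17,ok=F), VALIDATE:-, TRANSFORM:P2(v=16,ok=T), EMIT:P1(v=0,ok=F)] out:-; bubbles=1
Tick 5: [PARSE:P4(v=18,ok=F), VALIDATE:P3(v=17,ok=F), TRANSFORM:-, EMIT:P2(v=16,ok=T)] out:P1(v=0); bubbles=1
Tick 6: [PARSE:-, VALIDATE:P4(v=18,ok=T), TRANSFORM:P3(v=0,ok=F), EMIT:-] out:P2(v=16); bubbles=2
Tick 7: [PARSE:-, VALIDATE:-, TRANSFORM:P4(v=72,ok=T), EMIT:P3(v=0,ok=F)] out:-; bubbles=2
Tick 8: [PARSE:-, VALIDATE:-, TRANSFORM:-, EMIT:P4(v=72,ok=T)] out:P3(v=0); bubbles=3
Tick 9: [PARSE:-, VALIDATE:-, TRANSFORM:-, EMIT:-] out:P4(v=72); bubbles=4
Total bubble-slots: 20

Answer: 20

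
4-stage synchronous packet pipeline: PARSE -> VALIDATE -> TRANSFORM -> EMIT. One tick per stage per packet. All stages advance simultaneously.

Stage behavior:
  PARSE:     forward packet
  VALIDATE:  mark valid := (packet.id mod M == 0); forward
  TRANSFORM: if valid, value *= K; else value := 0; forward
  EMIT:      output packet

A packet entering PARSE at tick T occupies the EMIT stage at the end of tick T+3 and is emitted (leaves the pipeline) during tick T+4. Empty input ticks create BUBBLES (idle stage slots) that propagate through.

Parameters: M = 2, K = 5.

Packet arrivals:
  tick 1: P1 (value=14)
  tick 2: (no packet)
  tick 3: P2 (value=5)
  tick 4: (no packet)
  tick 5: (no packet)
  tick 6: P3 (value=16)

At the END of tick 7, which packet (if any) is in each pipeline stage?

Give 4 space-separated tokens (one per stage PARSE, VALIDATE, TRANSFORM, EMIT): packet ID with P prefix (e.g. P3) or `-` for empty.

Answer: - P3 - -

Derivation:
Tick 1: [PARSE:P1(v=14,ok=F), VALIDATE:-, TRANSFORM:-, EMIT:-] out:-; in:P1
Tick 2: [PARSE:-, VALIDATE:P1(v=14,ok=F), TRANSFORM:-, EMIT:-] out:-; in:-
Tick 3: [PARSE:P2(v=5,ok=F), VALIDATE:-, TRANSFORM:P1(v=0,ok=F), EMIT:-] out:-; in:P2
Tick 4: [PARSE:-, VALIDATE:P2(v=5,ok=T), TRANSFORM:-, EMIT:P1(v=0,ok=F)] out:-; in:-
Tick 5: [PARSE:-, VALIDATE:-, TRANSFORM:P2(v=25,ok=T), EMIT:-] out:P1(v=0); in:-
Tick 6: [PARSE:P3(v=16,ok=F), VALIDATE:-, TRANSFORM:-, EMIT:P2(v=25,ok=T)] out:-; in:P3
Tick 7: [PARSE:-, VALIDATE:P3(v=16,ok=F), TRANSFORM:-, EMIT:-] out:P2(v=25); in:-
At end of tick 7: ['-', 'P3', '-', '-']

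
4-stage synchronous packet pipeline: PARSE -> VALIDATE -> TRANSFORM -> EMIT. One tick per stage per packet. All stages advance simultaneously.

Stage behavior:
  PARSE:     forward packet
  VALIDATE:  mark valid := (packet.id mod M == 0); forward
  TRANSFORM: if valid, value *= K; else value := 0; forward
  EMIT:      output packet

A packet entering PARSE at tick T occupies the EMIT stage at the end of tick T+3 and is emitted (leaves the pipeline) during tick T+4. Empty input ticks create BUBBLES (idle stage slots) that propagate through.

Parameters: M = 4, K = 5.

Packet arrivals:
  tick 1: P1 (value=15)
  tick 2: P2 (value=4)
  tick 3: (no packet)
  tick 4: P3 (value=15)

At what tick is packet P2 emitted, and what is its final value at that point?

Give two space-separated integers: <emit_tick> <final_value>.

Answer: 6 0

Derivation:
Tick 1: [PARSE:P1(v=15,ok=F), VALIDATE:-, TRANSFORM:-, EMIT:-] out:-; in:P1
Tick 2: [PARSE:P2(v=4,ok=F), VALIDATE:P1(v=15,ok=F), TRANSFORM:-, EMIT:-] out:-; in:P2
Tick 3: [PARSE:-, VALIDATE:P2(v=4,ok=F), TRANSFORM:P1(v=0,ok=F), EMIT:-] out:-; in:-
Tick 4: [PARSE:P3(v=15,ok=F), VALIDATE:-, TRANSFORM:P2(v=0,ok=F), EMIT:P1(v=0,ok=F)] out:-; in:P3
Tick 5: [PARSE:-, VALIDATE:P3(v=15,ok=F), TRANSFORM:-, EMIT:P2(v=0,ok=F)] out:P1(v=0); in:-
Tick 6: [PARSE:-, VALIDATE:-, TRANSFORM:P3(v=0,ok=F), EMIT:-] out:P2(v=0); in:-
Tick 7: [PARSE:-, VALIDATE:-, TRANSFORM:-, EMIT:P3(v=0,ok=F)] out:-; in:-
Tick 8: [PARSE:-, VALIDATE:-, TRANSFORM:-, EMIT:-] out:P3(v=0); in:-
P2: arrives tick 2, valid=False (id=2, id%4=2), emit tick 6, final value 0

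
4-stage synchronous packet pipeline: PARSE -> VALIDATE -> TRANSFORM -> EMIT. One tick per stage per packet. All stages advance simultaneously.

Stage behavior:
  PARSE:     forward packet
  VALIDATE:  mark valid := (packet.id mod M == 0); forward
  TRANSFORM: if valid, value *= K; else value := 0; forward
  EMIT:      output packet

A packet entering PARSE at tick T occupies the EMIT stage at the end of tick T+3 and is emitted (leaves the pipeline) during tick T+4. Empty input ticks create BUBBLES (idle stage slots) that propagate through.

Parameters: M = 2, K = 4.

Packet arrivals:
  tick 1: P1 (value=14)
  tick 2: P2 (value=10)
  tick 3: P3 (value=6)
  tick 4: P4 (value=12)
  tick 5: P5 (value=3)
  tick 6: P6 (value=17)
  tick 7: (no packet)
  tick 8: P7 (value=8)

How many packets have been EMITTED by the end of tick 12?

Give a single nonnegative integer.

Tick 1: [PARSE:P1(v=14,ok=F), VALIDATE:-, TRANSFORM:-, EMIT:-] out:-; in:P1
Tick 2: [PARSE:P2(v=10,ok=F), VALIDATE:P1(v=14,ok=F), TRANSFORM:-, EMIT:-] out:-; in:P2
Tick 3: [PARSE:P3(v=6,ok=F), VALIDATE:P2(v=10,ok=T), TRANSFORM:P1(v=0,ok=F), EMIT:-] out:-; in:P3
Tick 4: [PARSE:P4(v=12,ok=F), VALIDATE:P3(v=6,ok=F), TRANSFORM:P2(v=40,ok=T), EMIT:P1(v=0,ok=F)] out:-; in:P4
Tick 5: [PARSE:P5(v=3,ok=F), VALIDATE:P4(v=12,ok=T), TRANSFORM:P3(v=0,ok=F), EMIT:P2(v=40,ok=T)] out:P1(v=0); in:P5
Tick 6: [PARSE:P6(v=17,ok=F), VALIDATE:P5(v=3,ok=F), TRANSFORM:P4(v=48,ok=T), EMIT:P3(v=0,ok=F)] out:P2(v=40); in:P6
Tick 7: [PARSE:-, VALIDATE:P6(v=17,ok=T), TRANSFORM:P5(v=0,ok=F), EMIT:P4(v=48,ok=T)] out:P3(v=0); in:-
Tick 8: [PARSE:P7(v=8,ok=F), VALIDATE:-, TRANSFORM:P6(v=68,ok=T), EMIT:P5(v=0,ok=F)] out:P4(v=48); in:P7
Tick 9: [PARSE:-, VALIDATE:P7(v=8,ok=F), TRANSFORM:-, EMIT:P6(v=68,ok=T)] out:P5(v=0); in:-
Tick 10: [PARSE:-, VALIDATE:-, TRANSFORM:P7(v=0,ok=F), EMIT:-] out:P6(v=68); in:-
Tick 11: [PARSE:-, VALIDATE:-, TRANSFORM:-, EMIT:P7(v=0,ok=F)] out:-; in:-
Tick 12: [PARSE:-, VALIDATE:-, TRANSFORM:-, EMIT:-] out:P7(v=0); in:-
Emitted by tick 12: ['P1', 'P2', 'P3', 'P4', 'P5', 'P6', 'P7']

Answer: 7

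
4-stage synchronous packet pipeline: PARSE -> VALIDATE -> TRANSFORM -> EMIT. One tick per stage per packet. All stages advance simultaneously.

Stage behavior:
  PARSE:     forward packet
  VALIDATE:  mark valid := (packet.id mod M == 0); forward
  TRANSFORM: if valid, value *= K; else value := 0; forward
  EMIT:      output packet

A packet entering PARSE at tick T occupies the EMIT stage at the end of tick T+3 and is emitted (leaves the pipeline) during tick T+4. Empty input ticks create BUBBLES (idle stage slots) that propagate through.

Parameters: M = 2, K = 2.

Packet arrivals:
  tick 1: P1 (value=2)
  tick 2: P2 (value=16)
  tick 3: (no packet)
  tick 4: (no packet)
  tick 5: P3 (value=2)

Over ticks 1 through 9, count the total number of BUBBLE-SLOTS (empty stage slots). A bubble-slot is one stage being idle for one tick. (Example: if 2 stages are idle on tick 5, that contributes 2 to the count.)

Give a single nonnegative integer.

Tick 1: [PARSE:P1(v=2,ok=F), VALIDATE:-, TRANSFORM:-, EMIT:-] out:-; bubbles=3
Tick 2: [PARSE:P2(v=16,ok=F), VALIDATE:P1(v=2,ok=F), TRANSFORM:-, EMIT:-] out:-; bubbles=2
Tick 3: [PARSE:-, VALIDATE:P2(v=16,ok=T), TRANSFORM:P1(v=0,ok=F), EMIT:-] out:-; bubbles=2
Tick 4: [PARSE:-, VALIDATE:-, TRANSFORM:P2(v=32,ok=T), EMIT:P1(v=0,ok=F)] out:-; bubbles=2
Tick 5: [PARSE:P3(v=2,ok=F), VALIDATE:-, TRANSFORM:-, EMIT:P2(v=32,ok=T)] out:P1(v=0); bubbles=2
Tick 6: [PARSE:-, VALIDATE:P3(v=2,ok=F), TRANSFORM:-, EMIT:-] out:P2(v=32); bubbles=3
Tick 7: [PARSE:-, VALIDATE:-, TRANSFORM:P3(v=0,ok=F), EMIT:-] out:-; bubbles=3
Tick 8: [PARSE:-, VALIDATE:-, TRANSFORM:-, EMIT:P3(v=0,ok=F)] out:-; bubbles=3
Tick 9: [PARSE:-, VALIDATE:-, TRANSFORM:-, EMIT:-] out:P3(v=0); bubbles=4
Total bubble-slots: 24

Answer: 24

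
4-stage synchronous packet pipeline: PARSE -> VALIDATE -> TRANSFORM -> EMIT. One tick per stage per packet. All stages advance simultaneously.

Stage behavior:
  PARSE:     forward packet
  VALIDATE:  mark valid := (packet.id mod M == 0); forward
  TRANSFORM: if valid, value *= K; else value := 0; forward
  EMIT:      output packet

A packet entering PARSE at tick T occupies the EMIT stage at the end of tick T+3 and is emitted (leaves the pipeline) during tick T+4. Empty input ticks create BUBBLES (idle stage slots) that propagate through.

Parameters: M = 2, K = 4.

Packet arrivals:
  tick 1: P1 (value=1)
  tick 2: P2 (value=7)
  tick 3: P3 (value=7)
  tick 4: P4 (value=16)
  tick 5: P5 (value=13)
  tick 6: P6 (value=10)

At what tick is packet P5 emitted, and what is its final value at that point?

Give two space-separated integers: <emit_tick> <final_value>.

Answer: 9 0

Derivation:
Tick 1: [PARSE:P1(v=1,ok=F), VALIDATE:-, TRANSFORM:-, EMIT:-] out:-; in:P1
Tick 2: [PARSE:P2(v=7,ok=F), VALIDATE:P1(v=1,ok=F), TRANSFORM:-, EMIT:-] out:-; in:P2
Tick 3: [PARSE:P3(v=7,ok=F), VALIDATE:P2(v=7,ok=T), TRANSFORM:P1(v=0,ok=F), EMIT:-] out:-; in:P3
Tick 4: [PARSE:P4(v=16,ok=F), VALIDATE:P3(v=7,ok=F), TRANSFORM:P2(v=28,ok=T), EMIT:P1(v=0,ok=F)] out:-; in:P4
Tick 5: [PARSE:P5(v=13,ok=F), VALIDATE:P4(v=16,ok=T), TRANSFORM:P3(v=0,ok=F), EMIT:P2(v=28,ok=T)] out:P1(v=0); in:P5
Tick 6: [PARSE:P6(v=10,ok=F), VALIDATE:P5(v=13,ok=F), TRANSFORM:P4(v=64,ok=T), EMIT:P3(v=0,ok=F)] out:P2(v=28); in:P6
Tick 7: [PARSE:-, VALIDATE:P6(v=10,ok=T), TRANSFORM:P5(v=0,ok=F), EMIT:P4(v=64,ok=T)] out:P3(v=0); in:-
Tick 8: [PARSE:-, VALIDATE:-, TRANSFORM:P6(v=40,ok=T), EMIT:P5(v=0,ok=F)] out:P4(v=64); in:-
Tick 9: [PARSE:-, VALIDATE:-, TRANSFORM:-, EMIT:P6(v=40,ok=T)] out:P5(v=0); in:-
Tick 10: [PARSE:-, VALIDATE:-, TRANSFORM:-, EMIT:-] out:P6(v=40); in:-
P5: arrives tick 5, valid=False (id=5, id%2=1), emit tick 9, final value 0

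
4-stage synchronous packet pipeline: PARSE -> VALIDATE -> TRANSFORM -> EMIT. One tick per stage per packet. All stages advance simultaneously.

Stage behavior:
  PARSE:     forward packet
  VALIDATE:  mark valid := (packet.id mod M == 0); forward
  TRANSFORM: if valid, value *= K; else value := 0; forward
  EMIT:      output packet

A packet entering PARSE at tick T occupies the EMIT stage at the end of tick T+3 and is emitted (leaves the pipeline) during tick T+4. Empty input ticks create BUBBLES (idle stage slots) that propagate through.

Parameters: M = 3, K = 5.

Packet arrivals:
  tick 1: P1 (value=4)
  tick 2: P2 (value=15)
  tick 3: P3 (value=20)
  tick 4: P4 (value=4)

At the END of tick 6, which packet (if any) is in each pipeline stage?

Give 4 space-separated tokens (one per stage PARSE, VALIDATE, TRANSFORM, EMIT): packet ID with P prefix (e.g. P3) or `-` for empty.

Answer: - - P4 P3

Derivation:
Tick 1: [PARSE:P1(v=4,ok=F), VALIDATE:-, TRANSFORM:-, EMIT:-] out:-; in:P1
Tick 2: [PARSE:P2(v=15,ok=F), VALIDATE:P1(v=4,ok=F), TRANSFORM:-, EMIT:-] out:-; in:P2
Tick 3: [PARSE:P3(v=20,ok=F), VALIDATE:P2(v=15,ok=F), TRANSFORM:P1(v=0,ok=F), EMIT:-] out:-; in:P3
Tick 4: [PARSE:P4(v=4,ok=F), VALIDATE:P3(v=20,ok=T), TRANSFORM:P2(v=0,ok=F), EMIT:P1(v=0,ok=F)] out:-; in:P4
Tick 5: [PARSE:-, VALIDATE:P4(v=4,ok=F), TRANSFORM:P3(v=100,ok=T), EMIT:P2(v=0,ok=F)] out:P1(v=0); in:-
Tick 6: [PARSE:-, VALIDATE:-, TRANSFORM:P4(v=0,ok=F), EMIT:P3(v=100,ok=T)] out:P2(v=0); in:-
At end of tick 6: ['-', '-', 'P4', 'P3']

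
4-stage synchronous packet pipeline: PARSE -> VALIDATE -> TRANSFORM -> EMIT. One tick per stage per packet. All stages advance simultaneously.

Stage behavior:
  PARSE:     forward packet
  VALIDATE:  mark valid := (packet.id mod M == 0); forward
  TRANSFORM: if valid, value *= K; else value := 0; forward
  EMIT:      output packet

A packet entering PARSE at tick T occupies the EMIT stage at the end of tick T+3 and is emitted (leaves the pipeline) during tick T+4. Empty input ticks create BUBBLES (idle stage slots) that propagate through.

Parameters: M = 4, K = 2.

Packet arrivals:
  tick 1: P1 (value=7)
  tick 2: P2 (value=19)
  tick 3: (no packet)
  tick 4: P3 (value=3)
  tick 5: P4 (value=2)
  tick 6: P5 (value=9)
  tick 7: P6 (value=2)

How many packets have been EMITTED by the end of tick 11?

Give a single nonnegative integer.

Tick 1: [PARSE:P1(v=7,ok=F), VALIDATE:-, TRANSFORM:-, EMIT:-] out:-; in:P1
Tick 2: [PARSE:P2(v=19,ok=F), VALIDATE:P1(v=7,ok=F), TRANSFORM:-, EMIT:-] out:-; in:P2
Tick 3: [PARSE:-, VALIDATE:P2(v=19,ok=F), TRANSFORM:P1(v=0,ok=F), EMIT:-] out:-; in:-
Tick 4: [PARSE:P3(v=3,ok=F), VALIDATE:-, TRANSFORM:P2(v=0,ok=F), EMIT:P1(v=0,ok=F)] out:-; in:P3
Tick 5: [PARSE:P4(v=2,ok=F), VALIDATE:P3(v=3,ok=F), TRANSFORM:-, EMIT:P2(v=0,ok=F)] out:P1(v=0); in:P4
Tick 6: [PARSE:P5(v=9,ok=F), VALIDATE:P4(v=2,ok=T), TRANSFORM:P3(v=0,ok=F), EMIT:-] out:P2(v=0); in:P5
Tick 7: [PARSE:P6(v=2,ok=F), VALIDATE:P5(v=9,ok=F), TRANSFORM:P4(v=4,ok=T), EMIT:P3(v=0,ok=F)] out:-; in:P6
Tick 8: [PARSE:-, VALIDATE:P6(v=2,ok=F), TRANSFORM:P5(v=0,ok=F), EMIT:P4(v=4,ok=T)] out:P3(v=0); in:-
Tick 9: [PARSE:-, VALIDATE:-, TRANSFORM:P6(v=0,ok=F), EMIT:P5(v=0,ok=F)] out:P4(v=4); in:-
Tick 10: [PARSE:-, VALIDATE:-, TRANSFORM:-, EMIT:P6(v=0,ok=F)] out:P5(v=0); in:-
Tick 11: [PARSE:-, VALIDATE:-, TRANSFORM:-, EMIT:-] out:P6(v=0); in:-
Emitted by tick 11: ['P1', 'P2', 'P3', 'P4', 'P5', 'P6']

Answer: 6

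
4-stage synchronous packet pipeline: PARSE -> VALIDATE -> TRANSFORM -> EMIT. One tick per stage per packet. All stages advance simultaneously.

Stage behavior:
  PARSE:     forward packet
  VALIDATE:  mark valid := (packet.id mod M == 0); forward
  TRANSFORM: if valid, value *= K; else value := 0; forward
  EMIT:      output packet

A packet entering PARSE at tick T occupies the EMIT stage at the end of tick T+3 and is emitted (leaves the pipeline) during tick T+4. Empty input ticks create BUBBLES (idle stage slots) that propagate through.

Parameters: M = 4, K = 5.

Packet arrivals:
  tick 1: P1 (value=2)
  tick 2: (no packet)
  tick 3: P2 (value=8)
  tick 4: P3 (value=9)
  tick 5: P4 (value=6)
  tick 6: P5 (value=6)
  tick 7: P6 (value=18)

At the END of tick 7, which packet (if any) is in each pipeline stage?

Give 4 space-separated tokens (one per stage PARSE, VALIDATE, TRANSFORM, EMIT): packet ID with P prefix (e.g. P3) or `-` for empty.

Answer: P6 P5 P4 P3

Derivation:
Tick 1: [PARSE:P1(v=2,ok=F), VALIDATE:-, TRANSFORM:-, EMIT:-] out:-; in:P1
Tick 2: [PARSE:-, VALIDATE:P1(v=2,ok=F), TRANSFORM:-, EMIT:-] out:-; in:-
Tick 3: [PARSE:P2(v=8,ok=F), VALIDATE:-, TRANSFORM:P1(v=0,ok=F), EMIT:-] out:-; in:P2
Tick 4: [PARSE:P3(v=9,ok=F), VALIDATE:P2(v=8,ok=F), TRANSFORM:-, EMIT:P1(v=0,ok=F)] out:-; in:P3
Tick 5: [PARSE:P4(v=6,ok=F), VALIDATE:P3(v=9,ok=F), TRANSFORM:P2(v=0,ok=F), EMIT:-] out:P1(v=0); in:P4
Tick 6: [PARSE:P5(v=6,ok=F), VALIDATE:P4(v=6,ok=T), TRANSFORM:P3(v=0,ok=F), EMIT:P2(v=0,ok=F)] out:-; in:P5
Tick 7: [PARSE:P6(v=18,ok=F), VALIDATE:P5(v=6,ok=F), TRANSFORM:P4(v=30,ok=T), EMIT:P3(v=0,ok=F)] out:P2(v=0); in:P6
At end of tick 7: ['P6', 'P5', 'P4', 'P3']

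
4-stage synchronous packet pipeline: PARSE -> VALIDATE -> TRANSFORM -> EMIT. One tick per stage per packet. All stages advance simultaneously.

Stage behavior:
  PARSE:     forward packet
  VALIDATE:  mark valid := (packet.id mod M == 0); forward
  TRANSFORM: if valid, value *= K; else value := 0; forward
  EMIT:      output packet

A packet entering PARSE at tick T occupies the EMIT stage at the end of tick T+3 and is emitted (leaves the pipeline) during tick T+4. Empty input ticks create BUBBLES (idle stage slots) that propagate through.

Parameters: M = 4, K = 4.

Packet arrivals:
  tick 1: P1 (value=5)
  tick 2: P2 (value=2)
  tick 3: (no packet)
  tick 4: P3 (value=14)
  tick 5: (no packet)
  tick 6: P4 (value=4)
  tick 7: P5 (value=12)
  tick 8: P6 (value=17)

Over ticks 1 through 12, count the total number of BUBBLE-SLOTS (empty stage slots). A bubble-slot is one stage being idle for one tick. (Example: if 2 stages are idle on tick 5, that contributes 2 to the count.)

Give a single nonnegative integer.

Tick 1: [PARSE:P1(v=5,ok=F), VALIDATE:-, TRANSFORM:-, EMIT:-] out:-; bubbles=3
Tick 2: [PARSE:P2(v=2,ok=F), VALIDATE:P1(v=5,ok=F), TRANSFORM:-, EMIT:-] out:-; bubbles=2
Tick 3: [PARSE:-, VALIDATE:P2(v=2,ok=F), TRANSFORM:P1(v=0,ok=F), EMIT:-] out:-; bubbles=2
Tick 4: [PARSE:P3(v=14,ok=F), VALIDATE:-, TRANSFORM:P2(v=0,ok=F), EMIT:P1(v=0,ok=F)] out:-; bubbles=1
Tick 5: [PARSE:-, VALIDATE:P3(v=14,ok=F), TRANSFORM:-, EMIT:P2(v=0,ok=F)] out:P1(v=0); bubbles=2
Tick 6: [PARSE:P4(v=4,ok=F), VALIDATE:-, TRANSFORM:P3(v=0,ok=F), EMIT:-] out:P2(v=0); bubbles=2
Tick 7: [PARSE:P5(v=12,ok=F), VALIDATE:P4(v=4,ok=T), TRANSFORM:-, EMIT:P3(v=0,ok=F)] out:-; bubbles=1
Tick 8: [PARSE:P6(v=17,ok=F), VALIDATE:P5(v=12,ok=F), TRANSFORM:P4(v=16,ok=T), EMIT:-] out:P3(v=0); bubbles=1
Tick 9: [PARSE:-, VALIDATE:P6(v=17,ok=F), TRANSFORM:P5(v=0,ok=F), EMIT:P4(v=16,ok=T)] out:-; bubbles=1
Tick 10: [PARSE:-, VALIDATE:-, TRANSFORM:P6(v=0,ok=F), EMIT:P5(v=0,ok=F)] out:P4(v=16); bubbles=2
Tick 11: [PARSE:-, VALIDATE:-, TRANSFORM:-, EMIT:P6(v=0,ok=F)] out:P5(v=0); bubbles=3
Tick 12: [PARSE:-, VALIDATE:-, TRANSFORM:-, EMIT:-] out:P6(v=0); bubbles=4
Total bubble-slots: 24

Answer: 24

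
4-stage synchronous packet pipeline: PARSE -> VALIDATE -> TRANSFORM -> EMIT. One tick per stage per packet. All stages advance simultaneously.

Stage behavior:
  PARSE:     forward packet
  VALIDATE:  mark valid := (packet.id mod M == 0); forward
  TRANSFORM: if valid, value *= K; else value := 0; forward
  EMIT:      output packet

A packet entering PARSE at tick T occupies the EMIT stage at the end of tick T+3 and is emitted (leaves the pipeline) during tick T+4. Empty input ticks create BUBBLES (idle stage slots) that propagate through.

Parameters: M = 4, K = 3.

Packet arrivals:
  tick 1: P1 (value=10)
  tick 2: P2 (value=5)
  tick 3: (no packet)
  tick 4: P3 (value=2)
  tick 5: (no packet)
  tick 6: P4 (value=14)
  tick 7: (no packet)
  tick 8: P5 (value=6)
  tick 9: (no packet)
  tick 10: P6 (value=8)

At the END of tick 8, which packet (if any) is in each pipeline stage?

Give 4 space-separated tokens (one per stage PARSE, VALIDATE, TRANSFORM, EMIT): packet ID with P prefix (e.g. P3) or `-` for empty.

Tick 1: [PARSE:P1(v=10,ok=F), VALIDATE:-, TRANSFORM:-, EMIT:-] out:-; in:P1
Tick 2: [PARSE:P2(v=5,ok=F), VALIDATE:P1(v=10,ok=F), TRANSFORM:-, EMIT:-] out:-; in:P2
Tick 3: [PARSE:-, VALIDATE:P2(v=5,ok=F), TRANSFORM:P1(v=0,ok=F), EMIT:-] out:-; in:-
Tick 4: [PARSE:P3(v=2,ok=F), VALIDATE:-, TRANSFORM:P2(v=0,ok=F), EMIT:P1(v=0,ok=F)] out:-; in:P3
Tick 5: [PARSE:-, VALIDATE:P3(v=2,ok=F), TRANSFORM:-, EMIT:P2(v=0,ok=F)] out:P1(v=0); in:-
Tick 6: [PARSE:P4(v=14,ok=F), VALIDATE:-, TRANSFORM:P3(v=0,ok=F), EMIT:-] out:P2(v=0); in:P4
Tick 7: [PARSE:-, VALIDATE:P4(v=14,ok=T), TRANSFORM:-, EMIT:P3(v=0,ok=F)] out:-; in:-
Tick 8: [PARSE:P5(v=6,ok=F), VALIDATE:-, TRANSFORM:P4(v=42,ok=T), EMIT:-] out:P3(v=0); in:P5
At end of tick 8: ['P5', '-', 'P4', '-']

Answer: P5 - P4 -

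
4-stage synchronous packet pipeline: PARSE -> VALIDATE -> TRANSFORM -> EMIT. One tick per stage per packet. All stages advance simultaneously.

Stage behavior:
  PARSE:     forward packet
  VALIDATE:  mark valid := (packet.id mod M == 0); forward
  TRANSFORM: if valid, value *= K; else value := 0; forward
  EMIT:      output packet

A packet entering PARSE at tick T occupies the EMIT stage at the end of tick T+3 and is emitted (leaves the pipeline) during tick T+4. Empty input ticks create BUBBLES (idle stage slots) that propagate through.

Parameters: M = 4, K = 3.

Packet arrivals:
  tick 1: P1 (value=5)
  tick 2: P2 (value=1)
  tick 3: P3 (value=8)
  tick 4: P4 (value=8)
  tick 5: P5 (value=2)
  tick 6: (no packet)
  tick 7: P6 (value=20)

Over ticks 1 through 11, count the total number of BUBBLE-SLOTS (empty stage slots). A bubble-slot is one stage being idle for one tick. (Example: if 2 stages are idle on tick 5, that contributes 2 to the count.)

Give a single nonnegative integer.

Answer: 20

Derivation:
Tick 1: [PARSE:P1(v=5,ok=F), VALIDATE:-, TRANSFORM:-, EMIT:-] out:-; bubbles=3
Tick 2: [PARSE:P2(v=1,ok=F), VALIDATE:P1(v=5,ok=F), TRANSFORM:-, EMIT:-] out:-; bubbles=2
Tick 3: [PARSE:P3(v=8,ok=F), VALIDATE:P2(v=1,ok=F), TRANSFORM:P1(v=0,ok=F), EMIT:-] out:-; bubbles=1
Tick 4: [PARSE:P4(v=8,ok=F), VALIDATE:P3(v=8,ok=F), TRANSFORM:P2(v=0,ok=F), EMIT:P1(v=0,ok=F)] out:-; bubbles=0
Tick 5: [PARSE:P5(v=2,ok=F), VALIDATE:P4(v=8,ok=T), TRANSFORM:P3(v=0,ok=F), EMIT:P2(v=0,ok=F)] out:P1(v=0); bubbles=0
Tick 6: [PARSE:-, VALIDATE:P5(v=2,ok=F), TRANSFORM:P4(v=24,ok=T), EMIT:P3(v=0,ok=F)] out:P2(v=0); bubbles=1
Tick 7: [PARSE:P6(v=20,ok=F), VALIDATE:-, TRANSFORM:P5(v=0,ok=F), EMIT:P4(v=24,ok=T)] out:P3(v=0); bubbles=1
Tick 8: [PARSE:-, VALIDATE:P6(v=20,ok=F), TRANSFORM:-, EMIT:P5(v=0,ok=F)] out:P4(v=24); bubbles=2
Tick 9: [PARSE:-, VALIDATE:-, TRANSFORM:P6(v=0,ok=F), EMIT:-] out:P5(v=0); bubbles=3
Tick 10: [PARSE:-, VALIDATE:-, TRANSFORM:-, EMIT:P6(v=0,ok=F)] out:-; bubbles=3
Tick 11: [PARSE:-, VALIDATE:-, TRANSFORM:-, EMIT:-] out:P6(v=0); bubbles=4
Total bubble-slots: 20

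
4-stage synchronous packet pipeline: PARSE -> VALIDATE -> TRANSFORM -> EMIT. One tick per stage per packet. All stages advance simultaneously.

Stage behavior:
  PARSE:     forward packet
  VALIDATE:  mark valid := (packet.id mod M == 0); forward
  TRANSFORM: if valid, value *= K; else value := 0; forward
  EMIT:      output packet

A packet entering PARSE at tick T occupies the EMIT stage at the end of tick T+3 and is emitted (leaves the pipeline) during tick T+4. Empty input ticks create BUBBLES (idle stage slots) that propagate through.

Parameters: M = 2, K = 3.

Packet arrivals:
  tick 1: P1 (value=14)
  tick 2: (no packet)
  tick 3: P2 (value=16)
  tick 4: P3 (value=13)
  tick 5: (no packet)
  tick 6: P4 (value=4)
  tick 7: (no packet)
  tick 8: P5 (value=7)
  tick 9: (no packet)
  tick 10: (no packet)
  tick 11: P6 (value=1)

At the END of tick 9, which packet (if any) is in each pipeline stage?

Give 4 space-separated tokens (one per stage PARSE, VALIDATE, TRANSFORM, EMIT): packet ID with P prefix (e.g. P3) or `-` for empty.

Answer: - P5 - P4

Derivation:
Tick 1: [PARSE:P1(v=14,ok=F), VALIDATE:-, TRANSFORM:-, EMIT:-] out:-; in:P1
Tick 2: [PARSE:-, VALIDATE:P1(v=14,ok=F), TRANSFORM:-, EMIT:-] out:-; in:-
Tick 3: [PARSE:P2(v=16,ok=F), VALIDATE:-, TRANSFORM:P1(v=0,ok=F), EMIT:-] out:-; in:P2
Tick 4: [PARSE:P3(v=13,ok=F), VALIDATE:P2(v=16,ok=T), TRANSFORM:-, EMIT:P1(v=0,ok=F)] out:-; in:P3
Tick 5: [PARSE:-, VALIDATE:P3(v=13,ok=F), TRANSFORM:P2(v=48,ok=T), EMIT:-] out:P1(v=0); in:-
Tick 6: [PARSE:P4(v=4,ok=F), VALIDATE:-, TRANSFORM:P3(v=0,ok=F), EMIT:P2(v=48,ok=T)] out:-; in:P4
Tick 7: [PARSE:-, VALIDATE:P4(v=4,ok=T), TRANSFORM:-, EMIT:P3(v=0,ok=F)] out:P2(v=48); in:-
Tick 8: [PARSE:P5(v=7,ok=F), VALIDATE:-, TRANSFORM:P4(v=12,ok=T), EMIT:-] out:P3(v=0); in:P5
Tick 9: [PARSE:-, VALIDATE:P5(v=7,ok=F), TRANSFORM:-, EMIT:P4(v=12,ok=T)] out:-; in:-
At end of tick 9: ['-', 'P5', '-', 'P4']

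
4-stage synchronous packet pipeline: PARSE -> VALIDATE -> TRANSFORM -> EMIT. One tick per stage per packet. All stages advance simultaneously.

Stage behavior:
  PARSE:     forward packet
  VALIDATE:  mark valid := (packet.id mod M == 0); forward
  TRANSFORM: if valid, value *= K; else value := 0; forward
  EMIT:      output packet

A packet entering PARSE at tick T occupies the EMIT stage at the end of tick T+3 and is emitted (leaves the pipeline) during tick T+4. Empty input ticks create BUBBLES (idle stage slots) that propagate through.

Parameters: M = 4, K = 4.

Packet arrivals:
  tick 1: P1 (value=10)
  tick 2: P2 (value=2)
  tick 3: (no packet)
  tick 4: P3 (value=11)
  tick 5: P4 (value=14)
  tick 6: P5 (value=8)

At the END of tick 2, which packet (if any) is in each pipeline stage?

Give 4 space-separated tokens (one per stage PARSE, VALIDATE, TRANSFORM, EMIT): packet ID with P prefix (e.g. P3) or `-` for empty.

Tick 1: [PARSE:P1(v=10,ok=F), VALIDATE:-, TRANSFORM:-, EMIT:-] out:-; in:P1
Tick 2: [PARSE:P2(v=2,ok=F), VALIDATE:P1(v=10,ok=F), TRANSFORM:-, EMIT:-] out:-; in:P2
At end of tick 2: ['P2', 'P1', '-', '-']

Answer: P2 P1 - -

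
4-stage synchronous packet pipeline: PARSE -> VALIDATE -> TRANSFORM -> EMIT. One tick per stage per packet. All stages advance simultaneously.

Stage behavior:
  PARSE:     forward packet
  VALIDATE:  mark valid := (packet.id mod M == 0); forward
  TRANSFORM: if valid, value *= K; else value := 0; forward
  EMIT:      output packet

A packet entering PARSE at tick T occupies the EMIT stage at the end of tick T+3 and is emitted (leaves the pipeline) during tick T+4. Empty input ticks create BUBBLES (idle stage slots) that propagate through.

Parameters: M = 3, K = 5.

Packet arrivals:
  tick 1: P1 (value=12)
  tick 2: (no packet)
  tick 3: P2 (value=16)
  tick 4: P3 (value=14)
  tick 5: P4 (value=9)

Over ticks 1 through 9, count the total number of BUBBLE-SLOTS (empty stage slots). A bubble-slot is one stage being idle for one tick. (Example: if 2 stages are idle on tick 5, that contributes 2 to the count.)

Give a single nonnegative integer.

Tick 1: [PARSE:P1(v=12,ok=F), VALIDATE:-, TRANSFORM:-, EMIT:-] out:-; bubbles=3
Tick 2: [PARSE:-, VALIDATE:P1(v=12,ok=F), TRANSFORM:-, EMIT:-] out:-; bubbles=3
Tick 3: [PARSE:P2(v=16,ok=F), VALIDATE:-, TRANSFORM:P1(v=0,ok=F), EMIT:-] out:-; bubbles=2
Tick 4: [PARSE:P3(v=14,ok=F), VALIDATE:P2(v=16,ok=F), TRANSFORM:-, EMIT:P1(v=0,ok=F)] out:-; bubbles=1
Tick 5: [PARSE:P4(v=9,ok=F), VALIDATE:P3(v=14,ok=T), TRANSFORM:P2(v=0,ok=F), EMIT:-] out:P1(v=0); bubbles=1
Tick 6: [PARSE:-, VALIDATE:P4(v=9,ok=F), TRANSFORM:P3(v=70,ok=T), EMIT:P2(v=0,ok=F)] out:-; bubbles=1
Tick 7: [PARSE:-, VALIDATE:-, TRANSFORM:P4(v=0,ok=F), EMIT:P3(v=70,ok=T)] out:P2(v=0); bubbles=2
Tick 8: [PARSE:-, VALIDATE:-, TRANSFORM:-, EMIT:P4(v=0,ok=F)] out:P3(v=70); bubbles=3
Tick 9: [PARSE:-, VALIDATE:-, TRANSFORM:-, EMIT:-] out:P4(v=0); bubbles=4
Total bubble-slots: 20

Answer: 20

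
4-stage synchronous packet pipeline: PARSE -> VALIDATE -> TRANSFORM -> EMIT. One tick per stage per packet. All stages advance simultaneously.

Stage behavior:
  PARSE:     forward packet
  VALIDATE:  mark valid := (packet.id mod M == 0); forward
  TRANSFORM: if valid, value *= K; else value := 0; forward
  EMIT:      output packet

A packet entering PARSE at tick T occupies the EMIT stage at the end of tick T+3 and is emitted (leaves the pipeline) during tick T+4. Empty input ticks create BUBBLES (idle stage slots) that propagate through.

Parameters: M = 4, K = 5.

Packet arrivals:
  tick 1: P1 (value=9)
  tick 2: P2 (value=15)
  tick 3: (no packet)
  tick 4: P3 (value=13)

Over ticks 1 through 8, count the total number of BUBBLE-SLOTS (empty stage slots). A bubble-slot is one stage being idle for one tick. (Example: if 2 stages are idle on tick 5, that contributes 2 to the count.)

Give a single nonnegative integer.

Tick 1: [PARSE:P1(v=9,ok=F), VALIDATE:-, TRANSFORM:-, EMIT:-] out:-; bubbles=3
Tick 2: [PARSE:P2(v=15,ok=F), VALIDATE:P1(v=9,ok=F), TRANSFORM:-, EMIT:-] out:-; bubbles=2
Tick 3: [PARSE:-, VALIDATE:P2(v=15,ok=F), TRANSFORM:P1(v=0,ok=F), EMIT:-] out:-; bubbles=2
Tick 4: [PARSE:P3(v=13,ok=F), VALIDATE:-, TRANSFORM:P2(v=0,ok=F), EMIT:P1(v=0,ok=F)] out:-; bubbles=1
Tick 5: [PARSE:-, VALIDATE:P3(v=13,ok=F), TRANSFORM:-, EMIT:P2(v=0,ok=F)] out:P1(v=0); bubbles=2
Tick 6: [PARSE:-, VALIDATE:-, TRANSFORM:P3(v=0,ok=F), EMIT:-] out:P2(v=0); bubbles=3
Tick 7: [PARSE:-, VALIDATE:-, TRANSFORM:-, EMIT:P3(v=0,ok=F)] out:-; bubbles=3
Tick 8: [PARSE:-, VALIDATE:-, TRANSFORM:-, EMIT:-] out:P3(v=0); bubbles=4
Total bubble-slots: 20

Answer: 20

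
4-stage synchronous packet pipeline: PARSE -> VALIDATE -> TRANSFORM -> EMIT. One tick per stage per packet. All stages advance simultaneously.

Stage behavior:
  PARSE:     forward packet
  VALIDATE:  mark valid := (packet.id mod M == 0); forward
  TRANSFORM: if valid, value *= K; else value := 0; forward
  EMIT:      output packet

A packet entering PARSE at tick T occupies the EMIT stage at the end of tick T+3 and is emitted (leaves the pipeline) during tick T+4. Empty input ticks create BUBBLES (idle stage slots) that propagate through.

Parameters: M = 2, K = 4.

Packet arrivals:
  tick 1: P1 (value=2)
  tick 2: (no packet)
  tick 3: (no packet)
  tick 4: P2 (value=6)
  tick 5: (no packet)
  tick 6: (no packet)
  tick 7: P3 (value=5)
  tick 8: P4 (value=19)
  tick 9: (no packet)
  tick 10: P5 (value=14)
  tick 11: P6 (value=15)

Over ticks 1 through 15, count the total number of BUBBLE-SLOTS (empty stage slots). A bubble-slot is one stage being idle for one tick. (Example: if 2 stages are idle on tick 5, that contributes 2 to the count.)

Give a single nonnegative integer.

Tick 1: [PARSE:P1(v=2,ok=F), VALIDATE:-, TRANSFORM:-, EMIT:-] out:-; bubbles=3
Tick 2: [PARSE:-, VALIDATE:P1(v=2,ok=F), TRANSFORM:-, EMIT:-] out:-; bubbles=3
Tick 3: [PARSE:-, VALIDATE:-, TRANSFORM:P1(v=0,ok=F), EMIT:-] out:-; bubbles=3
Tick 4: [PARSE:P2(v=6,ok=F), VALIDATE:-, TRANSFORM:-, EMIT:P1(v=0,ok=F)] out:-; bubbles=2
Tick 5: [PARSE:-, VALIDATE:P2(v=6,ok=T), TRANSFORM:-, EMIT:-] out:P1(v=0); bubbles=3
Tick 6: [PARSE:-, VALIDATE:-, TRANSFORM:P2(v=24,ok=T), EMIT:-] out:-; bubbles=3
Tick 7: [PARSE:P3(v=5,ok=F), VALIDATE:-, TRANSFORM:-, EMIT:P2(v=24,ok=T)] out:-; bubbles=2
Tick 8: [PARSE:P4(v=19,ok=F), VALIDATE:P3(v=5,ok=F), TRANSFORM:-, EMIT:-] out:P2(v=24); bubbles=2
Tick 9: [PARSE:-, VALIDATE:P4(v=19,ok=T), TRANSFORM:P3(v=0,ok=F), EMIT:-] out:-; bubbles=2
Tick 10: [PARSE:P5(v=14,ok=F), VALIDATE:-, TRANSFORM:P4(v=76,ok=T), EMIT:P3(v=0,ok=F)] out:-; bubbles=1
Tick 11: [PARSE:P6(v=15,ok=F), VALIDATE:P5(v=14,ok=F), TRANSFORM:-, EMIT:P4(v=76,ok=T)] out:P3(v=0); bubbles=1
Tick 12: [PARSE:-, VALIDATE:P6(v=15,ok=T), TRANSFORM:P5(v=0,ok=F), EMIT:-] out:P4(v=76); bubbles=2
Tick 13: [PARSE:-, VALIDATE:-, TRANSFORM:P6(v=60,ok=T), EMIT:P5(v=0,ok=F)] out:-; bubbles=2
Tick 14: [PARSE:-, VALIDATE:-, TRANSFORM:-, EMIT:P6(v=60,ok=T)] out:P5(v=0); bubbles=3
Tick 15: [PARSE:-, VALIDATE:-, TRANSFORM:-, EMIT:-] out:P6(v=60); bubbles=4
Total bubble-slots: 36

Answer: 36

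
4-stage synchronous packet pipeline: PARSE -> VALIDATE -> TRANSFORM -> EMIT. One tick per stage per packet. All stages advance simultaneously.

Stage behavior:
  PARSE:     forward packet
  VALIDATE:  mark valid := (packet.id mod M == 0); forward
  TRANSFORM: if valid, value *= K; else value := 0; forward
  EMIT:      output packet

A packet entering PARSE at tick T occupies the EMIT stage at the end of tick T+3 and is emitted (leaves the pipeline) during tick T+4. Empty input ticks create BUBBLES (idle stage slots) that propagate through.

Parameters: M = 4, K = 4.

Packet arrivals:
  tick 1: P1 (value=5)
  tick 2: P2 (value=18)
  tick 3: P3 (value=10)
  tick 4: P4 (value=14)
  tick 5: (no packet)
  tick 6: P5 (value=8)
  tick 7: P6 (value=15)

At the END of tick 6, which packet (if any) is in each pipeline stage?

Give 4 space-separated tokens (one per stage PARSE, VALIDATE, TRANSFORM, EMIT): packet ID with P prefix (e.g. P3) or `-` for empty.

Answer: P5 - P4 P3

Derivation:
Tick 1: [PARSE:P1(v=5,ok=F), VALIDATE:-, TRANSFORM:-, EMIT:-] out:-; in:P1
Tick 2: [PARSE:P2(v=18,ok=F), VALIDATE:P1(v=5,ok=F), TRANSFORM:-, EMIT:-] out:-; in:P2
Tick 3: [PARSE:P3(v=10,ok=F), VALIDATE:P2(v=18,ok=F), TRANSFORM:P1(v=0,ok=F), EMIT:-] out:-; in:P3
Tick 4: [PARSE:P4(v=14,ok=F), VALIDATE:P3(v=10,ok=F), TRANSFORM:P2(v=0,ok=F), EMIT:P1(v=0,ok=F)] out:-; in:P4
Tick 5: [PARSE:-, VALIDATE:P4(v=14,ok=T), TRANSFORM:P3(v=0,ok=F), EMIT:P2(v=0,ok=F)] out:P1(v=0); in:-
Tick 6: [PARSE:P5(v=8,ok=F), VALIDATE:-, TRANSFORM:P4(v=56,ok=T), EMIT:P3(v=0,ok=F)] out:P2(v=0); in:P5
At end of tick 6: ['P5', '-', 'P4', 'P3']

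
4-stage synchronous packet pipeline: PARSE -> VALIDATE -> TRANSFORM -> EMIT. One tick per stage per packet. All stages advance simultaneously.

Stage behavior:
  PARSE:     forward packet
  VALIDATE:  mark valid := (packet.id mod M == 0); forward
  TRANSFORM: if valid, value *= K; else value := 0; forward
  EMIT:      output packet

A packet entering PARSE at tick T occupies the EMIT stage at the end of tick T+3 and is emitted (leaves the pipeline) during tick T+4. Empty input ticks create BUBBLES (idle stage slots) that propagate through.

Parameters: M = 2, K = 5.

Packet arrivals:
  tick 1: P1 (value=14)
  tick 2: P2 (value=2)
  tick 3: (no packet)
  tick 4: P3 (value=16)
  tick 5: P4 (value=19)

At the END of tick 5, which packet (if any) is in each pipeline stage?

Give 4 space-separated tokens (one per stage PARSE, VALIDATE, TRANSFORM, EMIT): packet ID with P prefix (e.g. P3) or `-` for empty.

Answer: P4 P3 - P2

Derivation:
Tick 1: [PARSE:P1(v=14,ok=F), VALIDATE:-, TRANSFORM:-, EMIT:-] out:-; in:P1
Tick 2: [PARSE:P2(v=2,ok=F), VALIDATE:P1(v=14,ok=F), TRANSFORM:-, EMIT:-] out:-; in:P2
Tick 3: [PARSE:-, VALIDATE:P2(v=2,ok=T), TRANSFORM:P1(v=0,ok=F), EMIT:-] out:-; in:-
Tick 4: [PARSE:P3(v=16,ok=F), VALIDATE:-, TRANSFORM:P2(v=10,ok=T), EMIT:P1(v=0,ok=F)] out:-; in:P3
Tick 5: [PARSE:P4(v=19,ok=F), VALIDATE:P3(v=16,ok=F), TRANSFORM:-, EMIT:P2(v=10,ok=T)] out:P1(v=0); in:P4
At end of tick 5: ['P4', 'P3', '-', 'P2']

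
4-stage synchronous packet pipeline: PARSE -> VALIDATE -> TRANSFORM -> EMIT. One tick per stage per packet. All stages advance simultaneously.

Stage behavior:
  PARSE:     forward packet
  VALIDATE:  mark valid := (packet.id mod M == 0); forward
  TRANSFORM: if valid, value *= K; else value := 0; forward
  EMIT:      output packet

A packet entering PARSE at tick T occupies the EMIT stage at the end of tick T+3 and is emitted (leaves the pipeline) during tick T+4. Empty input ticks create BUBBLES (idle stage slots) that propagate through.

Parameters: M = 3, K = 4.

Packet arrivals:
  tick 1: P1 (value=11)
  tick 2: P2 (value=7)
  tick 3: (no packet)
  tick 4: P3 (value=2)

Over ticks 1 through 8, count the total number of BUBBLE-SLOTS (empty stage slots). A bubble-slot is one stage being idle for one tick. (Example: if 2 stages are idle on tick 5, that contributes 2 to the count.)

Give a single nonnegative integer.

Tick 1: [PARSE:P1(v=11,ok=F), VALIDATE:-, TRANSFORM:-, EMIT:-] out:-; bubbles=3
Tick 2: [PARSE:P2(v=7,ok=F), VALIDATE:P1(v=11,ok=F), TRANSFORM:-, EMIT:-] out:-; bubbles=2
Tick 3: [PARSE:-, VALIDATE:P2(v=7,ok=F), TRANSFORM:P1(v=0,ok=F), EMIT:-] out:-; bubbles=2
Tick 4: [PARSE:P3(v=2,ok=F), VALIDATE:-, TRANSFORM:P2(v=0,ok=F), EMIT:P1(v=0,ok=F)] out:-; bubbles=1
Tick 5: [PARSE:-, VALIDATE:P3(v=2,ok=T), TRANSFORM:-, EMIT:P2(v=0,ok=F)] out:P1(v=0); bubbles=2
Tick 6: [PARSE:-, VALIDATE:-, TRANSFORM:P3(v=8,ok=T), EMIT:-] out:P2(v=0); bubbles=3
Tick 7: [PARSE:-, VALIDATE:-, TRANSFORM:-, EMIT:P3(v=8,ok=T)] out:-; bubbles=3
Tick 8: [PARSE:-, VALIDATE:-, TRANSFORM:-, EMIT:-] out:P3(v=8); bubbles=4
Total bubble-slots: 20

Answer: 20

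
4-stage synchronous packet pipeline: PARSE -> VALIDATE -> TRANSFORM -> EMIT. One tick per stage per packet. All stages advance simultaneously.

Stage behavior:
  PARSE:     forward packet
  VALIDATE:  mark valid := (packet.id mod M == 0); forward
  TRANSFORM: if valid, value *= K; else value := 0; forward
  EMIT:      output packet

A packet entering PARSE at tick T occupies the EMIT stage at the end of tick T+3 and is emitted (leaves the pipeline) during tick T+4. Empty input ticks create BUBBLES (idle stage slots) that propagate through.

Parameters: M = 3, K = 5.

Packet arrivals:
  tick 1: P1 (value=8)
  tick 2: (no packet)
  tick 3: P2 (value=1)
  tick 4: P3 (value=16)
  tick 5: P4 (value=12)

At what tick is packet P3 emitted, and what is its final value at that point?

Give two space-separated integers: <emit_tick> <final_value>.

Tick 1: [PARSE:P1(v=8,ok=F), VALIDATE:-, TRANSFORM:-, EMIT:-] out:-; in:P1
Tick 2: [PARSE:-, VALIDATE:P1(v=8,ok=F), TRANSFORM:-, EMIT:-] out:-; in:-
Tick 3: [PARSE:P2(v=1,ok=F), VALIDATE:-, TRANSFORM:P1(v=0,ok=F), EMIT:-] out:-; in:P2
Tick 4: [PARSE:P3(v=16,ok=F), VALIDATE:P2(v=1,ok=F), TRANSFORM:-, EMIT:P1(v=0,ok=F)] out:-; in:P3
Tick 5: [PARSE:P4(v=12,ok=F), VALIDATE:P3(v=16,ok=T), TRANSFORM:P2(v=0,ok=F), EMIT:-] out:P1(v=0); in:P4
Tick 6: [PARSE:-, VALIDATE:P4(v=12,ok=F), TRANSFORM:P3(v=80,ok=T), EMIT:P2(v=0,ok=F)] out:-; in:-
Tick 7: [PARSE:-, VALIDATE:-, TRANSFORM:P4(v=0,ok=F), EMIT:P3(v=80,ok=T)] out:P2(v=0); in:-
Tick 8: [PARSE:-, VALIDATE:-, TRANSFORM:-, EMIT:P4(v=0,ok=F)] out:P3(v=80); in:-
Tick 9: [PARSE:-, VALIDATE:-, TRANSFORM:-, EMIT:-] out:P4(v=0); in:-
P3: arrives tick 4, valid=True (id=3, id%3=0), emit tick 8, final value 80

Answer: 8 80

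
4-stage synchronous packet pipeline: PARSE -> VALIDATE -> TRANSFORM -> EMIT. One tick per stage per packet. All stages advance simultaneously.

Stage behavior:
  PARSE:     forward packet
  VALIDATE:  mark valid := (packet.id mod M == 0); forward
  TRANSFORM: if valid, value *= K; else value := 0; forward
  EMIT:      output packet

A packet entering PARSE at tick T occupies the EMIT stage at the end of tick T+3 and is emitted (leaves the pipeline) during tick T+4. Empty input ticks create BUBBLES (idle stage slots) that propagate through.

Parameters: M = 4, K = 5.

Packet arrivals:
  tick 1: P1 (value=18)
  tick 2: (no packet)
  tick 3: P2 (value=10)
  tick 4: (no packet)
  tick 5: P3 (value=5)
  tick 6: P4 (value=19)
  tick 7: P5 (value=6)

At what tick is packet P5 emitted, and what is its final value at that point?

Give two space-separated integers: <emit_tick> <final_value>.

Tick 1: [PARSE:P1(v=18,ok=F), VALIDATE:-, TRANSFORM:-, EMIT:-] out:-; in:P1
Tick 2: [PARSE:-, VALIDATE:P1(v=18,ok=F), TRANSFORM:-, EMIT:-] out:-; in:-
Tick 3: [PARSE:P2(v=10,ok=F), VALIDATE:-, TRANSFORM:P1(v=0,ok=F), EMIT:-] out:-; in:P2
Tick 4: [PARSE:-, VALIDATE:P2(v=10,ok=F), TRANSFORM:-, EMIT:P1(v=0,ok=F)] out:-; in:-
Tick 5: [PARSE:P3(v=5,ok=F), VALIDATE:-, TRANSFORM:P2(v=0,ok=F), EMIT:-] out:P1(v=0); in:P3
Tick 6: [PARSE:P4(v=19,ok=F), VALIDATE:P3(v=5,ok=F), TRANSFORM:-, EMIT:P2(v=0,ok=F)] out:-; in:P4
Tick 7: [PARSE:P5(v=6,ok=F), VALIDATE:P4(v=19,ok=T), TRANSFORM:P3(v=0,ok=F), EMIT:-] out:P2(v=0); in:P5
Tick 8: [PARSE:-, VALIDATE:P5(v=6,ok=F), TRANSFORM:P4(v=95,ok=T), EMIT:P3(v=0,ok=F)] out:-; in:-
Tick 9: [PARSE:-, VALIDATE:-, TRANSFORM:P5(v=0,ok=F), EMIT:P4(v=95,ok=T)] out:P3(v=0); in:-
Tick 10: [PARSE:-, VALIDATE:-, TRANSFORM:-, EMIT:P5(v=0,ok=F)] out:P4(v=95); in:-
Tick 11: [PARSE:-, VALIDATE:-, TRANSFORM:-, EMIT:-] out:P5(v=0); in:-
P5: arrives tick 7, valid=False (id=5, id%4=1), emit tick 11, final value 0

Answer: 11 0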